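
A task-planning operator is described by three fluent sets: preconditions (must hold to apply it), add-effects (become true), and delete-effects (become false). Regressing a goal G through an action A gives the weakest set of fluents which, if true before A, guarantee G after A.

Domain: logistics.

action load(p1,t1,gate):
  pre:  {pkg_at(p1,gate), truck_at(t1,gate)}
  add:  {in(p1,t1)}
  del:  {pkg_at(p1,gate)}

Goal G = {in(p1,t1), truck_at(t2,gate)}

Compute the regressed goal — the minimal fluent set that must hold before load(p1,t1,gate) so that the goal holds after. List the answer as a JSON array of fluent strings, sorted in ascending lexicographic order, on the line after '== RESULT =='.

Regress:
  G ∩ del = {}  (empty — regression defined)
  G \ add = {in(p1,t1), truck_at(t2,gate)} \ {in(p1,t1)} = {truck_at(t2,gate)}
  ∪ pre   = {truck_at(t2,gate)} ∪ {pkg_at(p1,gate), truck_at(t1,gate)}
          = {pkg_at(p1,gate), truck_at(t1,gate), truck_at(t2,gate)}

== RESULT ==
["pkg_at(p1,gate)", "truck_at(t1,gate)", "truck_at(t2,gate)"]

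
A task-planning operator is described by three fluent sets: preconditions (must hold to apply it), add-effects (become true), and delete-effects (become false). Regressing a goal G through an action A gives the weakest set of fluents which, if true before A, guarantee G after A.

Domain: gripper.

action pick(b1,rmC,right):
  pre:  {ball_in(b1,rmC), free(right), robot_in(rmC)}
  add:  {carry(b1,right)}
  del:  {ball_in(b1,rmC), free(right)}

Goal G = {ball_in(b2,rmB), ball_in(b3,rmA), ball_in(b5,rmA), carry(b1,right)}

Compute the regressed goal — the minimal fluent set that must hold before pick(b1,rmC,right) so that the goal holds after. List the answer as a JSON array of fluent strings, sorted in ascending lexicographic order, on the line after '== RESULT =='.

Compute (G \ add) ∪ pre:
  G ∩ del = {}  (empty — regression defined)
  G \ add = {ball_in(b2,rmB), ball_in(b3,rmA), ball_in(b5,rmA), carry(b1,right)} \ {carry(b1,right)} = {ball_in(b2,rmB), ball_in(b3,rmA), ball_in(b5,rmA)}
  ∪ pre   = {ball_in(b2,rmB), ball_in(b3,rmA), ball_in(b5,rmA)} ∪ {ball_in(b1,rmC), free(right), robot_in(rmC)}
          = {ball_in(b1,rmC), ball_in(b2,rmB), ball_in(b3,rmA), ball_in(b5,rmA), free(right), robot_in(rmC)}

== RESULT ==
["ball_in(b1,rmC)", "ball_in(b2,rmB)", "ball_in(b3,rmA)", "ball_in(b5,rmA)", "free(right)", "robot_in(rmC)"]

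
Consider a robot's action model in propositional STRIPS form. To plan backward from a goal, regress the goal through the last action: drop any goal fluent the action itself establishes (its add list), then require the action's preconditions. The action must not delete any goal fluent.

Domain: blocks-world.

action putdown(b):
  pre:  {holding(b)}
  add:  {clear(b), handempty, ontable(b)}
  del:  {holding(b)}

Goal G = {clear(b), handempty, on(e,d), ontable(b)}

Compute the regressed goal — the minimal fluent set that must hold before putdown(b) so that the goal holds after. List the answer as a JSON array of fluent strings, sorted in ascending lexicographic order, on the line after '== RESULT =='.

Regress:
  G ∩ del = {}  (empty — regression defined)
  G \ add = {clear(b), handempty, on(e,d), ontable(b)} \ {clear(b), handempty, ontable(b)} = {on(e,d)}
  ∪ pre   = {on(e,d)} ∪ {holding(b)}
          = {holding(b), on(e,d)}

== RESULT ==
["holding(b)", "on(e,d)"]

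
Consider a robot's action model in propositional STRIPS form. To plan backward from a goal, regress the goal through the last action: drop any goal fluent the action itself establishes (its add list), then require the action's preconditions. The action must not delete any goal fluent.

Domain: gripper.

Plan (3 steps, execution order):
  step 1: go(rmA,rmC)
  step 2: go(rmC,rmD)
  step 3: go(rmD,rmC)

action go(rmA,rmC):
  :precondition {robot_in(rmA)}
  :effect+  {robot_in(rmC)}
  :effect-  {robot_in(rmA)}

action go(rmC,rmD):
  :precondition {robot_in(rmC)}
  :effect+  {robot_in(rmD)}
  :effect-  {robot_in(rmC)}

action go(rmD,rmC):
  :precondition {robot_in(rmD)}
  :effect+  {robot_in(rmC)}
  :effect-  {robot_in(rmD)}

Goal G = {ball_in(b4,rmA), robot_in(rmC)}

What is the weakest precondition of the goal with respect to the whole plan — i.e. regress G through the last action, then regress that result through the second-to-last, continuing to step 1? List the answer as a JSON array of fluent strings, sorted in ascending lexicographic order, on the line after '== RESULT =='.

Regress step by step:
  through step 3 (go(rmD,rmC)): drop {robot_in(rmC)}, keep {ball_in(b4,rmA)}, require {robot_in(rmD)}
    → {ball_in(b4,rmA), robot_in(rmD)}
  through step 2 (go(rmC,rmD)): drop {robot_in(rmD)}, keep {ball_in(b4,rmA)}, require {robot_in(rmC)}
    → {ball_in(b4,rmA), robot_in(rmC)}
  through step 1 (go(rmA,rmC)): drop {robot_in(rmC)}, keep {ball_in(b4,rmA)}, require {robot_in(rmA)}
    → {ball_in(b4,rmA), robot_in(rmA)}

== RESULT ==
["ball_in(b4,rmA)", "robot_in(rmA)"]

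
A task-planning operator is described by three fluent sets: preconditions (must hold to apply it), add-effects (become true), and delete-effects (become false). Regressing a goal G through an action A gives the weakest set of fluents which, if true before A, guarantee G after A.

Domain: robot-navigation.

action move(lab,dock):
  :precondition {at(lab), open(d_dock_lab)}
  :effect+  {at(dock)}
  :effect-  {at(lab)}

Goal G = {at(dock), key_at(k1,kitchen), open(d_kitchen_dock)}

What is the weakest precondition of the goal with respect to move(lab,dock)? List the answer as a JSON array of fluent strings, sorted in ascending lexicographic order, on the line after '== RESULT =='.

Regress:
  G ∩ del = {}  (empty — regression defined)
  G \ add = {at(dock), key_at(k1,kitchen), open(d_kitchen_dock)} \ {at(dock)} = {key_at(k1,kitchen), open(d_kitchen_dock)}
  ∪ pre   = {key_at(k1,kitchen), open(d_kitchen_dock)} ∪ {at(lab), open(d_dock_lab)}
          = {at(lab), key_at(k1,kitchen), open(d_dock_lab), open(d_kitchen_dock)}

== RESULT ==
["at(lab)", "key_at(k1,kitchen)", "open(d_dock_lab)", "open(d_kitchen_dock)"]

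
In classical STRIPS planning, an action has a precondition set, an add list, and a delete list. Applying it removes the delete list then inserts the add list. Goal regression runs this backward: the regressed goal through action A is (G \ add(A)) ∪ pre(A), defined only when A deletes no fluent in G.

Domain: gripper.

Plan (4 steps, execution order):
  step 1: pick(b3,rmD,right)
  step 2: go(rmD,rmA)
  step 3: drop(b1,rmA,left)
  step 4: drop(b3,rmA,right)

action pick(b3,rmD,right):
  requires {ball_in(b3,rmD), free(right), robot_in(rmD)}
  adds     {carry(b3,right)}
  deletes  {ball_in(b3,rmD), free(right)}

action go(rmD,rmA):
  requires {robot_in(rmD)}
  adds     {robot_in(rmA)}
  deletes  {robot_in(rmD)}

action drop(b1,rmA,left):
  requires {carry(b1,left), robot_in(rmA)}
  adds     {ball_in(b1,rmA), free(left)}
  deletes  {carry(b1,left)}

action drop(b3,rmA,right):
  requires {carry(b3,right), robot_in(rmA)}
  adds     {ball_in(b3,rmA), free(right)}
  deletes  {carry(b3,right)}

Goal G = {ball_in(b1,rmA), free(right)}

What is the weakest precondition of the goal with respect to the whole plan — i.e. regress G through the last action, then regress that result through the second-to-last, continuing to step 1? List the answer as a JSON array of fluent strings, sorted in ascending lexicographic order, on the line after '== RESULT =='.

Work backward from the goal:
  through step 4 (drop(b3,rmA,right)): drop {free(right)}, keep {ball_in(b1,rmA)}, require {carry(b3,right), robot_in(rmA)}
    → {ball_in(b1,rmA), carry(b3,right), robot_in(rmA)}
  through step 3 (drop(b1,rmA,left)): drop {ball_in(b1,rmA)}, keep {carry(b3,right), robot_in(rmA)}, require {carry(b1,left), robot_in(rmA)}
    → {carry(b1,left), carry(b3,right), robot_in(rmA)}
  through step 2 (go(rmD,rmA)): drop {robot_in(rmA)}, keep {carry(b1,left), carry(b3,right)}, require {robot_in(rmD)}
    → {carry(b1,left), carry(b3,right), robot_in(rmD)}
  through step 1 (pick(b3,rmD,right)): drop {carry(b3,right)}, keep {carry(b1,left), robot_in(rmD)}, require {ball_in(b3,rmD), free(right), robot_in(rmD)}
    → {ball_in(b3,rmD), carry(b1,left), free(right), robot_in(rmD)}

== RESULT ==
["ball_in(b3,rmD)", "carry(b1,left)", "free(right)", "robot_in(rmD)"]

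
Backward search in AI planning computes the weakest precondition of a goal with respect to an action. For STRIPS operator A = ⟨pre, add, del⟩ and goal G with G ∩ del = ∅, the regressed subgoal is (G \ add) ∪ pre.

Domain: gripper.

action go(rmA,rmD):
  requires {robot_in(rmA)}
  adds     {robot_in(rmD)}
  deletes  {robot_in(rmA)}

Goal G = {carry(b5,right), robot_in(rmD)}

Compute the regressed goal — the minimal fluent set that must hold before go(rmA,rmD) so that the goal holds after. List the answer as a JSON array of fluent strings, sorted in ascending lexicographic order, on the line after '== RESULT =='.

Regress:
  G ∩ del = {}  (empty — regression defined)
  G \ add = {carry(b5,right), robot_in(rmD)} \ {robot_in(rmD)} = {carry(b5,right)}
  ∪ pre   = {carry(b5,right)} ∪ {robot_in(rmA)}
          = {carry(b5,right), robot_in(rmA)}

== RESULT ==
["carry(b5,right)", "robot_in(rmA)"]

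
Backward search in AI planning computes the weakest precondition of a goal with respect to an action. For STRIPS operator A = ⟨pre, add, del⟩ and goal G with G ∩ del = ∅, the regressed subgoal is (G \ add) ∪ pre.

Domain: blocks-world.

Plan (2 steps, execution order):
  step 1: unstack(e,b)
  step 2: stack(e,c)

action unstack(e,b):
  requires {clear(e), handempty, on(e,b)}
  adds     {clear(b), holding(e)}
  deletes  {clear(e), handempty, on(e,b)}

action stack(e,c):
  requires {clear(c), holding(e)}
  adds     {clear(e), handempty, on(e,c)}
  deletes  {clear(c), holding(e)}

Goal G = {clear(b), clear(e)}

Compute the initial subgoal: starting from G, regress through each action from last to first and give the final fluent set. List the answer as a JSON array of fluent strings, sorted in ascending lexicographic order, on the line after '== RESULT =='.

Regress step by step:
  through step 2 (stack(e,c)): drop {clear(e)}, keep {clear(b)}, require {clear(c), holding(e)}
    → {clear(b), clear(c), holding(e)}
  through step 1 (unstack(e,b)): drop {clear(b), holding(e)}, keep {clear(c)}, require {clear(e), handempty, on(e,b)}
    → {clear(c), clear(e), handempty, on(e,b)}

== RESULT ==
["clear(c)", "clear(e)", "handempty", "on(e,b)"]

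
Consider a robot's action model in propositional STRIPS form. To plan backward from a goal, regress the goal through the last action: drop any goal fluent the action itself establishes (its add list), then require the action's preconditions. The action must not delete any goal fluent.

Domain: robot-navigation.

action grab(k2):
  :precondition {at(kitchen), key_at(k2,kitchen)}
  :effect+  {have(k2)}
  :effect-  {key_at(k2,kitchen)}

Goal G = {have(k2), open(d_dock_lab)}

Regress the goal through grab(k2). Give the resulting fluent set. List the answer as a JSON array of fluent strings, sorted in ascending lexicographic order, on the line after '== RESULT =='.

Regress:
  G ∩ del = {}  (empty — regression defined)
  G \ add = {have(k2), open(d_dock_lab)} \ {have(k2)} = {open(d_dock_lab)}
  ∪ pre   = {open(d_dock_lab)} ∪ {at(kitchen), key_at(k2,kitchen)}
          = {at(kitchen), key_at(k2,kitchen), open(d_dock_lab)}

== RESULT ==
["at(kitchen)", "key_at(k2,kitchen)", "open(d_dock_lab)"]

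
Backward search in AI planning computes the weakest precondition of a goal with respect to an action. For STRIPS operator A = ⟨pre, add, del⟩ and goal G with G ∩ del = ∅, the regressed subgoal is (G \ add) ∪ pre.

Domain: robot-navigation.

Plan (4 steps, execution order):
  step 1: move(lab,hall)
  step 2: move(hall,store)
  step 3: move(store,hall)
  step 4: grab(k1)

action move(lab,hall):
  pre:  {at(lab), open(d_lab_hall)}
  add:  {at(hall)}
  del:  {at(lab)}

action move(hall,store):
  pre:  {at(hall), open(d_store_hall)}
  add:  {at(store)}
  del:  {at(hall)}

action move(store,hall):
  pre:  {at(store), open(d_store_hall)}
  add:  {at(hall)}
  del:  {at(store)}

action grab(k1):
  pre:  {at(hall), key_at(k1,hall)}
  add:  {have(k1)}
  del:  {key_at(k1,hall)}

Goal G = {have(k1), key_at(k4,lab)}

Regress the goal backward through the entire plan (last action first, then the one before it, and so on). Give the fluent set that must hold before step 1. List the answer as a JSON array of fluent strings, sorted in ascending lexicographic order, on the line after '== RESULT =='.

Work backward from the goal:
  through step 4 (grab(k1)): drop {have(k1)}, keep {key_at(k4,lab)}, require {at(hall), key_at(k1,hall)}
    → {at(hall), key_at(k1,hall), key_at(k4,lab)}
  through step 3 (move(store,hall)): drop {at(hall)}, keep {key_at(k1,hall), key_at(k4,lab)}, require {at(store), open(d_store_hall)}
    → {at(store), key_at(k1,hall), key_at(k4,lab), open(d_store_hall)}
  through step 2 (move(hall,store)): drop {at(store)}, keep {key_at(k1,hall), key_at(k4,lab), open(d_store_hall)}, require {at(hall), open(d_store_hall)}
    → {at(hall), key_at(k1,hall), key_at(k4,lab), open(d_store_hall)}
  through step 1 (move(lab,hall)): drop {at(hall)}, keep {key_at(k1,hall), key_at(k4,lab), open(d_store_hall)}, require {at(lab), open(d_lab_hall)}
    → {at(lab), key_at(k1,hall), key_at(k4,lab), open(d_lab_hall), open(d_store_hall)}

== RESULT ==
["at(lab)", "key_at(k1,hall)", "key_at(k4,lab)", "open(d_lab_hall)", "open(d_store_hall)"]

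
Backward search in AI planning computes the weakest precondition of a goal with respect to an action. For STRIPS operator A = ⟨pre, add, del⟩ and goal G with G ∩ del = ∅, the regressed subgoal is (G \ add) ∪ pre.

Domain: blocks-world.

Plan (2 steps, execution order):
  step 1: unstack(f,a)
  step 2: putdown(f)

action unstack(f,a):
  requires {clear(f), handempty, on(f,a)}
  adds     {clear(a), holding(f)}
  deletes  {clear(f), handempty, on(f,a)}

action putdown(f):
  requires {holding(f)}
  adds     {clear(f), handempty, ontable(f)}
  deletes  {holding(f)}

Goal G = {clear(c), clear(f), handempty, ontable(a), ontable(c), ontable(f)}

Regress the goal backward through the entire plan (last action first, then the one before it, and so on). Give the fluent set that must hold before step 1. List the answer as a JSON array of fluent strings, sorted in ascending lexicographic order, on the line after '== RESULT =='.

Regress step by step:
  through step 2 (putdown(f)): drop {clear(f), handempty, ontable(f)}, keep {clear(c), ontable(a), ontable(c)}, require {holding(f)}
    → {clear(c), holding(f), ontable(a), ontable(c)}
  through step 1 (unstack(f,a)): drop {holding(f)}, keep {clear(c), ontable(a), ontable(c)}, require {clear(f), handempty, on(f,a)}
    → {clear(c), clear(f), handempty, on(f,a), ontable(a), ontable(c)}

== RESULT ==
["clear(c)", "clear(f)", "handempty", "on(f,a)", "ontable(a)", "ontable(c)"]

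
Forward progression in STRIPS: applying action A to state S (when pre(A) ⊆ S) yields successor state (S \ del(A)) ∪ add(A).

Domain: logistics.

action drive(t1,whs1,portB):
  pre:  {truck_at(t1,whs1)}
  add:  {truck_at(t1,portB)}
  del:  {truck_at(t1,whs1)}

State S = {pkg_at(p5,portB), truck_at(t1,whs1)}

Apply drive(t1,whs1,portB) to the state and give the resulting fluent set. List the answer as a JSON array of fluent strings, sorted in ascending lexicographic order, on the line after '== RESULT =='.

Compute (S \ del) ∪ add:
  pre ⊆ S: {truck_at(t1,whs1)} ⊆ S  — applicable
  S \ del = {pkg_at(p5,portB)}
  ∪ add   = {pkg_at(p5,portB), truck_at(t1,portB)}

== RESULT ==
["pkg_at(p5,portB)", "truck_at(t1,portB)"]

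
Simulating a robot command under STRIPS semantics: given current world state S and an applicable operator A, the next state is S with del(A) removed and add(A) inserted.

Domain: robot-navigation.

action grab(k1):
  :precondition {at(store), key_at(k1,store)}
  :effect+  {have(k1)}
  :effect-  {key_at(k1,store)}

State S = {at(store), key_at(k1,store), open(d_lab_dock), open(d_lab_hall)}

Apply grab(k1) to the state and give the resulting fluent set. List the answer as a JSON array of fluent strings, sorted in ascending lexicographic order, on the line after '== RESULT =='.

Compute (S \ del) ∪ add:
  pre ⊆ S: {at(store), key_at(k1,store)} ⊆ S  — applicable
  S \ del = {at(store), open(d_lab_dock), open(d_lab_hall)}
  ∪ add   = {at(store), have(k1), open(d_lab_dock), open(d_lab_hall)}

== RESULT ==
["at(store)", "have(k1)", "open(d_lab_dock)", "open(d_lab_hall)"]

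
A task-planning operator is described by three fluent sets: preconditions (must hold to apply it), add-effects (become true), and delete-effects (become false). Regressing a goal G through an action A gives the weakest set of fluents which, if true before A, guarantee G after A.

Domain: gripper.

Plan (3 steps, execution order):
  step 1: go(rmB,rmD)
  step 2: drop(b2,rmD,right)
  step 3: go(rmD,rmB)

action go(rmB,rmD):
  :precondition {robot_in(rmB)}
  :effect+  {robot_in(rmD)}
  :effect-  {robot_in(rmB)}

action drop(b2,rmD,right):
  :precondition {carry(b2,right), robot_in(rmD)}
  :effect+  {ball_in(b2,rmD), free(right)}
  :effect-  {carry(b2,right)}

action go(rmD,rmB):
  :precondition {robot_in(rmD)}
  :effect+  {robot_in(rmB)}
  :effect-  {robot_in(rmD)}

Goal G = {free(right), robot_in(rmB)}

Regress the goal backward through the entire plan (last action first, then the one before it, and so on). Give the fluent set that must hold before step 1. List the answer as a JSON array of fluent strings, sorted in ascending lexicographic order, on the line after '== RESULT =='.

Regress step by step:
  through step 3 (go(rmD,rmB)): drop {robot_in(rmB)}, keep {free(right)}, require {robot_in(rmD)}
    → {free(right), robot_in(rmD)}
  through step 2 (drop(b2,rmD,right)): drop {free(right)}, keep {robot_in(rmD)}, require {carry(b2,right), robot_in(rmD)}
    → {carry(b2,right), robot_in(rmD)}
  through step 1 (go(rmB,rmD)): drop {robot_in(rmD)}, keep {carry(b2,right)}, require {robot_in(rmB)}
    → {carry(b2,right), robot_in(rmB)}

== RESULT ==
["carry(b2,right)", "robot_in(rmB)"]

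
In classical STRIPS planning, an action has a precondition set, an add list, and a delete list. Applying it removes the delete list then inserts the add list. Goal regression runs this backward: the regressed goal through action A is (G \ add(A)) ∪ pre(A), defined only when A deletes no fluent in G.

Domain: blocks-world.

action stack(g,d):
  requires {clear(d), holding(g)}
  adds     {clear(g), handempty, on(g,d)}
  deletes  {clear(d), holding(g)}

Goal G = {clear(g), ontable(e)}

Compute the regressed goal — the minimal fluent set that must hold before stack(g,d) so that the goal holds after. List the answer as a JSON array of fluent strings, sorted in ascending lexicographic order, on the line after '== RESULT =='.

Regress:
  G ∩ del = {}  (empty — regression defined)
  G \ add = {clear(g), ontable(e)} \ {clear(g), handempty, on(g,d)} = {ontable(e)}
  ∪ pre   = {ontable(e)} ∪ {clear(d), holding(g)}
          = {clear(d), holding(g), ontable(e)}

== RESULT ==
["clear(d)", "holding(g)", "ontable(e)"]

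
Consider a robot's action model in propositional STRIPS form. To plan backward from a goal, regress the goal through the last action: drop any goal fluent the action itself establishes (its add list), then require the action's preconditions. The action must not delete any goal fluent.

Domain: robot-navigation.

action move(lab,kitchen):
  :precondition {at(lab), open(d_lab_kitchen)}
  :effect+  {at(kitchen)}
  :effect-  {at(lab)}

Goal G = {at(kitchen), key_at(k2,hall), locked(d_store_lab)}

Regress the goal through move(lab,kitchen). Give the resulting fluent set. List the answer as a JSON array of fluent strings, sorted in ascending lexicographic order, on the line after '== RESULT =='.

Compute (G \ add) ∪ pre:
  G ∩ del = {}  (empty — regression defined)
  G \ add = {at(kitchen), key_at(k2,hall), locked(d_store_lab)} \ {at(kitchen)} = {key_at(k2,hall), locked(d_store_lab)}
  ∪ pre   = {key_at(k2,hall), locked(d_store_lab)} ∪ {at(lab), open(d_lab_kitchen)}
          = {at(lab), key_at(k2,hall), locked(d_store_lab), open(d_lab_kitchen)}

== RESULT ==
["at(lab)", "key_at(k2,hall)", "locked(d_store_lab)", "open(d_lab_kitchen)"]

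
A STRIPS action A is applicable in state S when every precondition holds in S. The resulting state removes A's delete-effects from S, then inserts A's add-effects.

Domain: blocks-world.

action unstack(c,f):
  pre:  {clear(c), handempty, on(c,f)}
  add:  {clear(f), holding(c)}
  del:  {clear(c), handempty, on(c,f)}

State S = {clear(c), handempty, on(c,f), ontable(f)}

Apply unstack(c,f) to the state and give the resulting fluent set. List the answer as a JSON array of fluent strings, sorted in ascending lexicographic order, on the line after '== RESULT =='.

Progress:
  pre ⊆ S: {clear(c), handempty, on(c,f)} ⊆ S  — applicable
  S \ del = {ontable(f)}
  ∪ add   = {clear(f), holding(c), ontable(f)}

== RESULT ==
["clear(f)", "holding(c)", "ontable(f)"]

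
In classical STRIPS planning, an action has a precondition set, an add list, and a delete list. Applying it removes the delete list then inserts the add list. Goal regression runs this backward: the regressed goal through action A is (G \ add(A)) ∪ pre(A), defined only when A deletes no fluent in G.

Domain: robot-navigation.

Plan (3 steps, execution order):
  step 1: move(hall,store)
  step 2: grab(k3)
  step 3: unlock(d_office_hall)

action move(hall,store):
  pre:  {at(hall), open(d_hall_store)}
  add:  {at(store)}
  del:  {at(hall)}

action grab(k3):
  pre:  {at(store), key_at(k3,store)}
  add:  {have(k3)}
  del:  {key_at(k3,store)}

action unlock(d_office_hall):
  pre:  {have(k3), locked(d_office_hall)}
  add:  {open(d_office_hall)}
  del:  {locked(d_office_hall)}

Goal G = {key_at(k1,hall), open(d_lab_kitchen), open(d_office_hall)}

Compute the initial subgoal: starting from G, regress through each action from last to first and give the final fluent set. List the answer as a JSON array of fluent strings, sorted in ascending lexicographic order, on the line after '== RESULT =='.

Work backward from the goal:
  through step 3 (unlock(d_office_hall)): drop {open(d_office_hall)}, keep {key_at(k1,hall), open(d_lab_kitchen)}, require {have(k3), locked(d_office_hall)}
    → {have(k3), key_at(k1,hall), locked(d_office_hall), open(d_lab_kitchen)}
  through step 2 (grab(k3)): drop {have(k3)}, keep {key_at(k1,hall), locked(d_office_hall), open(d_lab_kitchen)}, require {at(store), key_at(k3,store)}
    → {at(store), key_at(k1,hall), key_at(k3,store), locked(d_office_hall), open(d_lab_kitchen)}
  through step 1 (move(hall,store)): drop {at(store)}, keep {key_at(k1,hall), key_at(k3,store), locked(d_office_hall), open(d_lab_kitchen)}, require {at(hall), open(d_hall_store)}
    → {at(hall), key_at(k1,hall), key_at(k3,store), locked(d_office_hall), open(d_hall_store), open(d_lab_kitchen)}

== RESULT ==
["at(hall)", "key_at(k1,hall)", "key_at(k3,store)", "locked(d_office_hall)", "open(d_hall_store)", "open(d_lab_kitchen)"]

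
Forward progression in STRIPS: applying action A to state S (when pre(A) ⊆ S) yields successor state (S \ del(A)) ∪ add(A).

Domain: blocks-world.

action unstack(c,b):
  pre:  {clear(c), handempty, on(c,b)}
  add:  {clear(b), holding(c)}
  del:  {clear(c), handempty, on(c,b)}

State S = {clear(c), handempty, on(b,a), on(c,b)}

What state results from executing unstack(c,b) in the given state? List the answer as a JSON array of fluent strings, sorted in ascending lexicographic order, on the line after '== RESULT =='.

Compute (S \ del) ∪ add:
  pre ⊆ S: {clear(c), handempty, on(c,b)} ⊆ S  — applicable
  S \ del = {on(b,a)}
  ∪ add   = {clear(b), holding(c), on(b,a)}

== RESULT ==
["clear(b)", "holding(c)", "on(b,a)"]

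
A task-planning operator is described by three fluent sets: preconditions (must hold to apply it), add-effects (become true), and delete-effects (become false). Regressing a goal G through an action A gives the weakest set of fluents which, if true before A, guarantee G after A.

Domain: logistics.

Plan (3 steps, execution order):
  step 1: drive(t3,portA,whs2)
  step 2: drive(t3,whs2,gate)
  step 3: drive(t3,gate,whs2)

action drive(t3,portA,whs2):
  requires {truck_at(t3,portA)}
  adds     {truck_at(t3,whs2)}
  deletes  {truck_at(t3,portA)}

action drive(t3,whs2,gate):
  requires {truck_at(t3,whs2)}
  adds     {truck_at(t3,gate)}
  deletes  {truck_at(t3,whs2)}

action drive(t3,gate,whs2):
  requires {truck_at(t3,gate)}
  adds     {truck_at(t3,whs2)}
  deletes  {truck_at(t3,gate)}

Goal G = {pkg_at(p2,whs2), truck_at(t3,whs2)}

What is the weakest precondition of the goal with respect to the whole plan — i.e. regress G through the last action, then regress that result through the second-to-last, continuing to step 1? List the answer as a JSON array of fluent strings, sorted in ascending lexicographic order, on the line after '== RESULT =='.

Regress step by step:
  through step 3 (drive(t3,gate,whs2)): drop {truck_at(t3,whs2)}, keep {pkg_at(p2,whs2)}, require {truck_at(t3,gate)}
    → {pkg_at(p2,whs2), truck_at(t3,gate)}
  through step 2 (drive(t3,whs2,gate)): drop {truck_at(t3,gate)}, keep {pkg_at(p2,whs2)}, require {truck_at(t3,whs2)}
    → {pkg_at(p2,whs2), truck_at(t3,whs2)}
  through step 1 (drive(t3,portA,whs2)): drop {truck_at(t3,whs2)}, keep {pkg_at(p2,whs2)}, require {truck_at(t3,portA)}
    → {pkg_at(p2,whs2), truck_at(t3,portA)}

== RESULT ==
["pkg_at(p2,whs2)", "truck_at(t3,portA)"]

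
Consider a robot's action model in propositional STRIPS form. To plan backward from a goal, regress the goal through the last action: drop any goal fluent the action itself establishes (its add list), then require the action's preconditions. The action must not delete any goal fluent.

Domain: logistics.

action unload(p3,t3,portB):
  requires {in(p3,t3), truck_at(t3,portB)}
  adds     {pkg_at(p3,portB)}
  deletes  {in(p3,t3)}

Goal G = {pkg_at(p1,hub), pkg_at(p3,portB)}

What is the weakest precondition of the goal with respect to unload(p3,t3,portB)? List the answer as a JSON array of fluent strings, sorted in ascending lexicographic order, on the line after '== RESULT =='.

Regress:
  G ∩ del = {}  (empty — regression defined)
  G \ add = {pkg_at(p1,hub), pkg_at(p3,portB)} \ {pkg_at(p3,portB)} = {pkg_at(p1,hub)}
  ∪ pre   = {pkg_at(p1,hub)} ∪ {in(p3,t3), truck_at(t3,portB)}
          = {in(p3,t3), pkg_at(p1,hub), truck_at(t3,portB)}

== RESULT ==
["in(p3,t3)", "pkg_at(p1,hub)", "truck_at(t3,portB)"]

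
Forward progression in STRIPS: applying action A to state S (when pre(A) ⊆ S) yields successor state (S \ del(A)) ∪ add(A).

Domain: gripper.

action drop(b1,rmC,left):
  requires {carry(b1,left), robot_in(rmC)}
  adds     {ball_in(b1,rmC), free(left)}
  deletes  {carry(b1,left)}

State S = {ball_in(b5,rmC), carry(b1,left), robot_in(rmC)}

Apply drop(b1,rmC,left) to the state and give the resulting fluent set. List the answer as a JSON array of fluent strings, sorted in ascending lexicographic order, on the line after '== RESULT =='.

Compute (S \ del) ∪ add:
  pre ⊆ S: {carry(b1,left), robot_in(rmC)} ⊆ S  — applicable
  S \ del = {ball_in(b5,rmC), robot_in(rmC)}
  ∪ add   = {ball_in(b1,rmC), ball_in(b5,rmC), free(left), robot_in(rmC)}

== RESULT ==
["ball_in(b1,rmC)", "ball_in(b5,rmC)", "free(left)", "robot_in(rmC)"]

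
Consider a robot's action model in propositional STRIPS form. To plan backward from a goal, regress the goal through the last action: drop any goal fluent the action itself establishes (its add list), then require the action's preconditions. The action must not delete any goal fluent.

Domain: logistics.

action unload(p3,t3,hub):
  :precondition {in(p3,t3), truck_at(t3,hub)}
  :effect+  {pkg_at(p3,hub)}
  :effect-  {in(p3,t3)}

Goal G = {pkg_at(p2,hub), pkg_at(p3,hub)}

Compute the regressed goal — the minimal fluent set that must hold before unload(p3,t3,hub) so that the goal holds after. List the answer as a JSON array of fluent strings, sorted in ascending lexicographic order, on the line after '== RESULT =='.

Regress:
  G ∩ del = {}  (empty — regression defined)
  G \ add = {pkg_at(p2,hub), pkg_at(p3,hub)} \ {pkg_at(p3,hub)} = {pkg_at(p2,hub)}
  ∪ pre   = {pkg_at(p2,hub)} ∪ {in(p3,t3), truck_at(t3,hub)}
          = {in(p3,t3), pkg_at(p2,hub), truck_at(t3,hub)}

== RESULT ==
["in(p3,t3)", "pkg_at(p2,hub)", "truck_at(t3,hub)"]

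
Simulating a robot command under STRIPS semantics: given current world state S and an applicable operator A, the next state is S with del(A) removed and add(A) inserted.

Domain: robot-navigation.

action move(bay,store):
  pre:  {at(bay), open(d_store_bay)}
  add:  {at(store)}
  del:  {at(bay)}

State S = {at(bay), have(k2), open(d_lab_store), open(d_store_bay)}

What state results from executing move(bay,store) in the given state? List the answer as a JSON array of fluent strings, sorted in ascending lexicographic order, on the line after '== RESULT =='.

Compute (S \ del) ∪ add:
  pre ⊆ S: {at(bay), open(d_store_bay)} ⊆ S  — applicable
  S \ del = {have(k2), open(d_lab_store), open(d_store_bay)}
  ∪ add   = {at(store), have(k2), open(d_lab_store), open(d_store_bay)}

== RESULT ==
["at(store)", "have(k2)", "open(d_lab_store)", "open(d_store_bay)"]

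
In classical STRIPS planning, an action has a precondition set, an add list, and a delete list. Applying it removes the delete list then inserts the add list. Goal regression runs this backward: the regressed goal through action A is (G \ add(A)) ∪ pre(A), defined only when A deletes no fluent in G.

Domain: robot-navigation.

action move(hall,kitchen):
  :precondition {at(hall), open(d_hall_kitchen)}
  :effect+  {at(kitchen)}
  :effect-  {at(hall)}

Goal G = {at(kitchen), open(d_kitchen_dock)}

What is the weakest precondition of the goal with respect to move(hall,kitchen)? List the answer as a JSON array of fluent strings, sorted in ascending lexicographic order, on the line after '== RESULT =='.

Regress:
  G ∩ del = {}  (empty — regression defined)
  G \ add = {at(kitchen), open(d_kitchen_dock)} \ {at(kitchen)} = {open(d_kitchen_dock)}
  ∪ pre   = {open(d_kitchen_dock)} ∪ {at(hall), open(d_hall_kitchen)}
          = {at(hall), open(d_hall_kitchen), open(d_kitchen_dock)}

== RESULT ==
["at(hall)", "open(d_hall_kitchen)", "open(d_kitchen_dock)"]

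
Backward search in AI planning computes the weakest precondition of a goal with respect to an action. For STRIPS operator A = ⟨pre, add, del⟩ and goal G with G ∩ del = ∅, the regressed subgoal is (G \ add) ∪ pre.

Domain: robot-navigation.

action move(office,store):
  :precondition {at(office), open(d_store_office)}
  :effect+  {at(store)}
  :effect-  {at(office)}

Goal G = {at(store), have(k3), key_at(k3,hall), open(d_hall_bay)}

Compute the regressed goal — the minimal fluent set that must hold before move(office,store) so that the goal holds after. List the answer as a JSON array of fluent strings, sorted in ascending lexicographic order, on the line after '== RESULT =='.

Compute (G \ add) ∪ pre:
  G ∩ del = {}  (empty — regression defined)
  G \ add = {at(store), have(k3), key_at(k3,hall), open(d_hall_bay)} \ {at(store)} = {have(k3), key_at(k3,hall), open(d_hall_bay)}
  ∪ pre   = {have(k3), key_at(k3,hall), open(d_hall_bay)} ∪ {at(office), open(d_store_office)}
          = {at(office), have(k3), key_at(k3,hall), open(d_hall_bay), open(d_store_office)}

== RESULT ==
["at(office)", "have(k3)", "key_at(k3,hall)", "open(d_hall_bay)", "open(d_store_office)"]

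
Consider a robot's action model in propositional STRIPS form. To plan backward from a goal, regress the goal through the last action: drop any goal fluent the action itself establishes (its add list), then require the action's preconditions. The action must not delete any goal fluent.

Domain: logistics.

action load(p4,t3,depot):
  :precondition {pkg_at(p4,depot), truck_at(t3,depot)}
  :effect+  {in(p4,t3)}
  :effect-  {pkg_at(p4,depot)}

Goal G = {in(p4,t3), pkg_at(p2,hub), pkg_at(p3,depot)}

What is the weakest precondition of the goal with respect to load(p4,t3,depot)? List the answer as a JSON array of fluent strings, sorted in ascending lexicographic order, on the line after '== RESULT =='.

Regress:
  G ∩ del = {}  (empty — regression defined)
  G \ add = {in(p4,t3), pkg_at(p2,hub), pkg_at(p3,depot)} \ {in(p4,t3)} = {pkg_at(p2,hub), pkg_at(p3,depot)}
  ∪ pre   = {pkg_at(p2,hub), pkg_at(p3,depot)} ∪ {pkg_at(p4,depot), truck_at(t3,depot)}
          = {pkg_at(p2,hub), pkg_at(p3,depot), pkg_at(p4,depot), truck_at(t3,depot)}

== RESULT ==
["pkg_at(p2,hub)", "pkg_at(p3,depot)", "pkg_at(p4,depot)", "truck_at(t3,depot)"]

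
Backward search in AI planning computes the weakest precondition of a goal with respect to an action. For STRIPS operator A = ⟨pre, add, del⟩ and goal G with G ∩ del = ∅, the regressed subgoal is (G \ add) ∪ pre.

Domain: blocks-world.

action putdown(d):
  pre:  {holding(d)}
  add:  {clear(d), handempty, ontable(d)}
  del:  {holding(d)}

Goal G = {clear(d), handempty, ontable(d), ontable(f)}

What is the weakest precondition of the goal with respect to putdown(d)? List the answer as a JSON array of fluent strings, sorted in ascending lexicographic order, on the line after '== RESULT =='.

Regress:
  G ∩ del = {}  (empty — regression defined)
  G \ add = {clear(d), handempty, ontable(d), ontable(f)} \ {clear(d), handempty, ontable(d)} = {ontable(f)}
  ∪ pre   = {ontable(f)} ∪ {holding(d)}
          = {holding(d), ontable(f)}

== RESULT ==
["holding(d)", "ontable(f)"]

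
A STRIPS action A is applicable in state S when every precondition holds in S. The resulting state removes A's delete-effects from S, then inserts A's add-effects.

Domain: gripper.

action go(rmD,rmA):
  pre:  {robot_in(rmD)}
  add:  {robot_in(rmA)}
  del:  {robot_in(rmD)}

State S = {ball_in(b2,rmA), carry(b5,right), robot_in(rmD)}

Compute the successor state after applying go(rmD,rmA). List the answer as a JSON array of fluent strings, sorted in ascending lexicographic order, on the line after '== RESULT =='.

Progress:
  pre ⊆ S: {robot_in(rmD)} ⊆ S  — applicable
  S \ del = {ball_in(b2,rmA), carry(b5,right)}
  ∪ add   = {ball_in(b2,rmA), carry(b5,right), robot_in(rmA)}

== RESULT ==
["ball_in(b2,rmA)", "carry(b5,right)", "robot_in(rmA)"]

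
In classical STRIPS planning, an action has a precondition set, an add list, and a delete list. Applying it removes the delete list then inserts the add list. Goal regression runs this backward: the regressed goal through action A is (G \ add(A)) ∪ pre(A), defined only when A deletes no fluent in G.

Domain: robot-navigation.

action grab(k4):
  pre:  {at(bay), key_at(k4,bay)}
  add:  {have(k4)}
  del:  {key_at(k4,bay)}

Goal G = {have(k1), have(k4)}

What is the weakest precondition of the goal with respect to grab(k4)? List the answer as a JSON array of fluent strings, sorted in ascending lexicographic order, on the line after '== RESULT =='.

Regress:
  G ∩ del = {}  (empty — regression defined)
  G \ add = {have(k1), have(k4)} \ {have(k4)} = {have(k1)}
  ∪ pre   = {have(k1)} ∪ {at(bay), key_at(k4,bay)}
          = {at(bay), have(k1), key_at(k4,bay)}

== RESULT ==
["at(bay)", "have(k1)", "key_at(k4,bay)"]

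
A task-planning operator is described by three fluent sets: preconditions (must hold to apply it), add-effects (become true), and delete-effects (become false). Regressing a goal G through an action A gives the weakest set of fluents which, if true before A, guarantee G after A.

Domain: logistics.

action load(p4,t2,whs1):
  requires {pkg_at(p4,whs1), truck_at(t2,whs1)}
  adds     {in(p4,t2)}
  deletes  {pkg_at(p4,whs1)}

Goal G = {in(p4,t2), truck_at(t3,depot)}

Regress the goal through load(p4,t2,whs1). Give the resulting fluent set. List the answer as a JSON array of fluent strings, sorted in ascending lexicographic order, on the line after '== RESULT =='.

Compute (G \ add) ∪ pre:
  G ∩ del = {}  (empty — regression defined)
  G \ add = {in(p4,t2), truck_at(t3,depot)} \ {in(p4,t2)} = {truck_at(t3,depot)}
  ∪ pre   = {truck_at(t3,depot)} ∪ {pkg_at(p4,whs1), truck_at(t2,whs1)}
          = {pkg_at(p4,whs1), truck_at(t2,whs1), truck_at(t3,depot)}

== RESULT ==
["pkg_at(p4,whs1)", "truck_at(t2,whs1)", "truck_at(t3,depot)"]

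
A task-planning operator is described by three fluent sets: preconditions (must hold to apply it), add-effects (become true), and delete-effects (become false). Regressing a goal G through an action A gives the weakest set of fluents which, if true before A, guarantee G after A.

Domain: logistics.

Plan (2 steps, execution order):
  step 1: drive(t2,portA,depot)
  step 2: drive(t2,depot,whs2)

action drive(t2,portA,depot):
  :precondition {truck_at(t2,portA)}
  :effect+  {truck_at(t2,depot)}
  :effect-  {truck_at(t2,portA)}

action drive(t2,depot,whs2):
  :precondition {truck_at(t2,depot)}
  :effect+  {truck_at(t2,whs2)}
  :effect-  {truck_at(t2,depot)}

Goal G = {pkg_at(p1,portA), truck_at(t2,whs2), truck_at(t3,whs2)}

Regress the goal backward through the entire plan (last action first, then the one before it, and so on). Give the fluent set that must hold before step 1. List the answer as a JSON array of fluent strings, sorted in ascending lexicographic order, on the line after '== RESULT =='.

Regress step by step:
  through step 2 (drive(t2,depot,whs2)): drop {truck_at(t2,whs2)}, keep {pkg_at(p1,portA), truck_at(t3,whs2)}, require {truck_at(t2,depot)}
    → {pkg_at(p1,portA), truck_at(t2,depot), truck_at(t3,whs2)}
  through step 1 (drive(t2,portA,depot)): drop {truck_at(t2,depot)}, keep {pkg_at(p1,portA), truck_at(t3,whs2)}, require {truck_at(t2,portA)}
    → {pkg_at(p1,portA), truck_at(t2,portA), truck_at(t3,whs2)}

== RESULT ==
["pkg_at(p1,portA)", "truck_at(t2,portA)", "truck_at(t3,whs2)"]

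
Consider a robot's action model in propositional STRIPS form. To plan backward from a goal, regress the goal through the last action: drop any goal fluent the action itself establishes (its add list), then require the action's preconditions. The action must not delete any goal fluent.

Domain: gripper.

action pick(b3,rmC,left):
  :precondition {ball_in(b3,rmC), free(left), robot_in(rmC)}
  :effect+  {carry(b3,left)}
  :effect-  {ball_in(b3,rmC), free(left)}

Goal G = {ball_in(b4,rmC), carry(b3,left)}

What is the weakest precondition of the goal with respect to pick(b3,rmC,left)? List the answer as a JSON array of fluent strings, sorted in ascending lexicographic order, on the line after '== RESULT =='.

Regress:
  G ∩ del = {}  (empty — regression defined)
  G \ add = {ball_in(b4,rmC), carry(b3,left)} \ {carry(b3,left)} = {ball_in(b4,rmC)}
  ∪ pre   = {ball_in(b4,rmC)} ∪ {ball_in(b3,rmC), free(left), robot_in(rmC)}
          = {ball_in(b3,rmC), ball_in(b4,rmC), free(left), robot_in(rmC)}

== RESULT ==
["ball_in(b3,rmC)", "ball_in(b4,rmC)", "free(left)", "robot_in(rmC)"]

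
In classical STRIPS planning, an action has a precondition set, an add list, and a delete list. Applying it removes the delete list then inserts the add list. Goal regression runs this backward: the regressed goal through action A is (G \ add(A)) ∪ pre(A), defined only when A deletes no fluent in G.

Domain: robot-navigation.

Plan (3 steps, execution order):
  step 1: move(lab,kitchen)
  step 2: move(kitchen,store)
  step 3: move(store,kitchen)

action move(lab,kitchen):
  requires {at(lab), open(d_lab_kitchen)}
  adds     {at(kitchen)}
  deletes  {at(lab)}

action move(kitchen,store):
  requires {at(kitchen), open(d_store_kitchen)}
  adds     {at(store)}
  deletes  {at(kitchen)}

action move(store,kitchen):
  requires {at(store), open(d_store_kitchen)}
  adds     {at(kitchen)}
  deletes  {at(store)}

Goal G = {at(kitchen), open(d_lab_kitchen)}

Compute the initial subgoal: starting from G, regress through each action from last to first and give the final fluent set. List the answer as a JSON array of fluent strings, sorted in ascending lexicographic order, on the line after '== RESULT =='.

Work backward from the goal:
  through step 3 (move(store,kitchen)): drop {at(kitchen)}, keep {open(d_lab_kitchen)}, require {at(store), open(d_store_kitchen)}
    → {at(store), open(d_lab_kitchen), open(d_store_kitchen)}
  through step 2 (move(kitchen,store)): drop {at(store)}, keep {open(d_lab_kitchen), open(d_store_kitchen)}, require {at(kitchen), open(d_store_kitchen)}
    → {at(kitchen), open(d_lab_kitchen), open(d_store_kitchen)}
  through step 1 (move(lab,kitchen)): drop {at(kitchen)}, keep {open(d_lab_kitchen), open(d_store_kitchen)}, require {at(lab), open(d_lab_kitchen)}
    → {at(lab), open(d_lab_kitchen), open(d_store_kitchen)}

== RESULT ==
["at(lab)", "open(d_lab_kitchen)", "open(d_store_kitchen)"]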